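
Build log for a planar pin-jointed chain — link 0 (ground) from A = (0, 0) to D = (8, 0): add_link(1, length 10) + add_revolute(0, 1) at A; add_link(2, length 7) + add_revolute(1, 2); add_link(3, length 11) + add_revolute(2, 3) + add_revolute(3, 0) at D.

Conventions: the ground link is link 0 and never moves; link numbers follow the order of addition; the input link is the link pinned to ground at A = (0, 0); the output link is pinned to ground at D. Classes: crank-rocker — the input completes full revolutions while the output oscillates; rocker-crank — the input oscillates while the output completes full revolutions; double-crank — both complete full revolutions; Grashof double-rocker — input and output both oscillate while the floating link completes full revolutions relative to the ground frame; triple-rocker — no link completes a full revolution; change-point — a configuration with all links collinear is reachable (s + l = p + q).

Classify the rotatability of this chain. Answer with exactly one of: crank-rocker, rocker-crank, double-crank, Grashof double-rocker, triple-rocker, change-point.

lengths: ground=8, input=10, coupler=7, output=11
sorted: s=7 (shortest), l=11 (longest), p+q=18
s + l = 18 vs p + q = 18
s + l = p + q → change-point (collinear configuration reachable)

change-point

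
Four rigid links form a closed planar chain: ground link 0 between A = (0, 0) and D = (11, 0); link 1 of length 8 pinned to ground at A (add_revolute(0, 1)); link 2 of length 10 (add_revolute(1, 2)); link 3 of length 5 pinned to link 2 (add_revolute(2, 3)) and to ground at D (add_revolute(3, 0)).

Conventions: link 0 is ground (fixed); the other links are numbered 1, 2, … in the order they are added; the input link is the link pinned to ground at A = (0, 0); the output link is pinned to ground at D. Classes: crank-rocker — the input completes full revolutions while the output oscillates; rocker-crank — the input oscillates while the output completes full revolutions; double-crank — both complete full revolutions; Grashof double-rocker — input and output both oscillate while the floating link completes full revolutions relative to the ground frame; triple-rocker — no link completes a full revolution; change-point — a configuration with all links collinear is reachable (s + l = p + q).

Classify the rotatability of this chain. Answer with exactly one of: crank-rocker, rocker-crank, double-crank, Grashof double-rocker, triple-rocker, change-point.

lengths: ground=11, input=8, coupler=10, output=5
sorted: s=5 (shortest), l=11 (longest), p+q=18
s + l = 16 vs p + q = 18
s + l < p + q (Grashof) with shortest = output link → rocker-crank

rocker-crank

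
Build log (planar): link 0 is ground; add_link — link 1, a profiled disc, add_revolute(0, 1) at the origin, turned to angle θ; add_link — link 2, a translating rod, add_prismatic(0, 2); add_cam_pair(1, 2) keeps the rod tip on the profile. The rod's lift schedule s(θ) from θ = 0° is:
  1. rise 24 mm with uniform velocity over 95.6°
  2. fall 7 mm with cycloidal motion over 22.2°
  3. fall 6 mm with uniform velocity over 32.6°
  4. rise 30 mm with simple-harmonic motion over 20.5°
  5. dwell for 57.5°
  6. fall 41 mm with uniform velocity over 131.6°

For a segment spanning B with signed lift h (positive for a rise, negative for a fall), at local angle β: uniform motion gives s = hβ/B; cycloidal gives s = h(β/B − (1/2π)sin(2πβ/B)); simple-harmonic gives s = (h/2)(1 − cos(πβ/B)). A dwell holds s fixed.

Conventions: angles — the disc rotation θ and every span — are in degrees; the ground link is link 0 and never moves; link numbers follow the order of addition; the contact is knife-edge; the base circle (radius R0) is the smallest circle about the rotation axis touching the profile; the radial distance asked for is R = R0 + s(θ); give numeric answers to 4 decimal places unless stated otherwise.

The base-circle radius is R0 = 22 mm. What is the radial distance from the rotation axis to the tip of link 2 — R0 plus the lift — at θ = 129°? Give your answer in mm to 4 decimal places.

seg 1 [0°–95.6°] uniform, h=24: full span → s += 24 → s = 24.0000
seg 2 [95.6°–117.8°] cycloidal, h=-7: full span → s += -7 → s = 17.0000
seg 3 [117.8°–150.4°] uniform, h=-6: θ=129° here. β=11.2, B=32.6. -6·11.2/32.6 = -2.0613 → s = 14.9387
R = R0 + s = 22 + 14.9387 = 36.9387

36.9387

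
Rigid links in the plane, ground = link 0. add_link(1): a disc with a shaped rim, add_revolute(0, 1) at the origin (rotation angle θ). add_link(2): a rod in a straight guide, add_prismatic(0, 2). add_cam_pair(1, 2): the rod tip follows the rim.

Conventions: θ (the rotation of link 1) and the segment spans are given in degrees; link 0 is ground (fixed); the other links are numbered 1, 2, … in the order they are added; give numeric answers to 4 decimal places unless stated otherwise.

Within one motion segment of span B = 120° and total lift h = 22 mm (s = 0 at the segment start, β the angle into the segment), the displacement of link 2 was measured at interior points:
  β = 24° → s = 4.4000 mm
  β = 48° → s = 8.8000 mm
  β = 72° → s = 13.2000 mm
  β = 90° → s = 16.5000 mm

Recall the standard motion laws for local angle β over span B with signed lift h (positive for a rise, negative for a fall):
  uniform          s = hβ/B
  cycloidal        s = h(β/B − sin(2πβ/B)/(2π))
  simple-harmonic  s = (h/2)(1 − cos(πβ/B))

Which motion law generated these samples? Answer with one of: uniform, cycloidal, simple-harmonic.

candidates at β/B = r: uniform s = h·r (linear in β); cycloidal s = h·(r − sin(2πr)/(2π)); simple-harmonic s = (h/2)(1 − cos(πr))
β=24°: printed 4.4000 | uniform 4.4000, cycloidal 1.0700, simple-harmonic 2.1008
β=48°: printed 8.8000 | uniform 8.8000, cycloidal 6.7419, simple-harmonic 7.6008
β=72°: printed 13.2000 | uniform 13.2000, cycloidal 15.2581, simple-harmonic 14.3992
β=90°: printed 16.5000 | uniform 16.5000, cycloidal 20.0014, simple-harmonic 18.7782
only one law matches every sample → uniform

uniform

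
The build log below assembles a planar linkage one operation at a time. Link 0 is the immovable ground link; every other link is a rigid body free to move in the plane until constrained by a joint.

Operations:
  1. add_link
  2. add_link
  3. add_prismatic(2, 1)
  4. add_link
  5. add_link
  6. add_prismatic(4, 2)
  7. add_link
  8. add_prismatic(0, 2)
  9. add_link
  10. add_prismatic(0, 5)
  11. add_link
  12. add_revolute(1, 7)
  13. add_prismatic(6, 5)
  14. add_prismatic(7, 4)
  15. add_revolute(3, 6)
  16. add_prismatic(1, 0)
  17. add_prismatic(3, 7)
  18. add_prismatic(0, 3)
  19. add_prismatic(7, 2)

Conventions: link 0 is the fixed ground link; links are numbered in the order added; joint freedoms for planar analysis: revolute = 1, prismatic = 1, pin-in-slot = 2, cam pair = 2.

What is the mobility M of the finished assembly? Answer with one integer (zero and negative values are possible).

ground; <1,0,0>
#1 <2,0,0>
#2 <3,0,0>
P:2↔1 J1 <3,1,0>
#3 <4,1,0>
#4 <5,1,0>
P:4↔2 J1 <5,2,0>
#5 <6,2,0>
P:0↔2 J1 <6,3,0>
#6 <7,3,0>
P:0↔5 J1 <7,4,0>
#7 <8,4,0>
R:1↔7 J1 <8,5,0>
P:6↔5 J1 <8,6,0>
P:7↔4 J1 <8,7,0>
R:3↔6 J1 <8,8,0>
P:1↔0 J1 <8,9,0>
P:3↔7 J1 <8,10,0>
P:0↔3 J1 <8,11,0>
P:7↔2 J1 <8,12,0>
3×7 − 2×12 − 1×0 = -3

M = -3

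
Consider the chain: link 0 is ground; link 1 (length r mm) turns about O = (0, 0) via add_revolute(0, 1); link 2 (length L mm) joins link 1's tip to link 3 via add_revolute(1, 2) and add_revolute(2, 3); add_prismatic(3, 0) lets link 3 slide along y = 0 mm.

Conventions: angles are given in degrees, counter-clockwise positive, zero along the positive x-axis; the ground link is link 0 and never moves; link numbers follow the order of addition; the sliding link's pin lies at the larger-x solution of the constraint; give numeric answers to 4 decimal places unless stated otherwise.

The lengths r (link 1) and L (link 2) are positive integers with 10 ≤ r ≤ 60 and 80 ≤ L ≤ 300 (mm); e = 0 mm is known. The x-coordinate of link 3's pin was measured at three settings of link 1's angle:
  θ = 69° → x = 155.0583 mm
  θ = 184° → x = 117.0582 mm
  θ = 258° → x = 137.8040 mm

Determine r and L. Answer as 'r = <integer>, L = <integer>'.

constraint per measurement: (x − r cos θ)² + (r sin θ − e)² = L²
subtracting the θ₁ and θ₂ equations cancels the r² and L² terms:
r = (x₁² − x₂²) / (2[(x₁cos θ₁ + e sin θ₁) − (x₂cos θ₂ + e sin θ₂)]) = 30.0000 → r = 30
L² = (x₁ − r cos θ₁)² + (r sin θ₁ − e)² = 21609.0009 → L = 147.0000 → L = 147
check at θ₃=258°: x = 137.8040 (printed 137.8040) ✓

r = 30, L = 147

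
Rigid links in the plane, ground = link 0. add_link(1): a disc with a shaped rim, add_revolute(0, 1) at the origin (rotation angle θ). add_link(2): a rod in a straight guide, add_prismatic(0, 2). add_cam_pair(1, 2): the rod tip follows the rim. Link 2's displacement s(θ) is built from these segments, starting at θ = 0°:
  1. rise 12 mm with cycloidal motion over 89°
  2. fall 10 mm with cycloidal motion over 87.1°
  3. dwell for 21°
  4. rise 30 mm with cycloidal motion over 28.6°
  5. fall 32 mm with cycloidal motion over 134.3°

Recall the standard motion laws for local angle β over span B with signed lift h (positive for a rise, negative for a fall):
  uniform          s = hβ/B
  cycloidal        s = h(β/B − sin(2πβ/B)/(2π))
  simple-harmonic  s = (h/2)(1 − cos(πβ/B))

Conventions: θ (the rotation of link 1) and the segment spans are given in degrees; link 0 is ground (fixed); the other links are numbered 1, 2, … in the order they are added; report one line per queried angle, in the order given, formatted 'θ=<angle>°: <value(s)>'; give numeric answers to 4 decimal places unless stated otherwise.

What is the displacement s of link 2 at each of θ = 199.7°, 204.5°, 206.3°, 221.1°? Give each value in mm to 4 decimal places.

segment 1 (0° to 89°, cycloidal, h = 12) is passed completely: s = 0.0000 + (12) = 12.0000
segment 2 (89° to 176.1°, cycloidal, h = -10) is passed completely: s = 12.0000 + (-10) = 2.0000
segment 3 (176.1° to 197.1°, dwell): s unchanged at 2.0000
θ = 199.7° falls in segment 4 (197.1° to 225.7°, cycloidal, h = 30): β = 199.7 − 197.1 = 2.6°, B = 28.6°; Δs = 30·(0.0909 − sin(2π·0.0909)/(2π)) = 0.1459; s = 2.0000 + 0.1459 = 2.1459
θ = 204.5° falls in segment 4 (197.1° to 225.7°, cycloidal, h = 30): β = 204.5 − 197.1 = 7.4°, B = 28.6°; Δs = 30·(0.2587 − sin(2π·0.2587)/(2π)) = 2.9948; s = 2.0000 + 2.9948 = 4.9948
θ = 206.3° falls in segment 4 (197.1° to 225.7°, cycloidal, h = 30): β = 206.3 − 197.1 = 9.2°, B = 28.6°; Δs = 30·(0.3217 − sin(2π·0.3217)/(2π)) = 5.3518; s = 2.0000 + 5.3518 = 7.3518
θ = 221.1° falls in segment 4 (197.1° to 225.7°, cycloidal, h = 30): β = 221.1 − 197.1 = 24°, B = 28.6°; Δs = 30·(0.8392 − sin(2π·0.8392)/(2π)) = 29.2196; s = 2.0000 + 29.2196 = 31.2196

θ=199.7°: 2.1459
θ=204.5°: 4.9948
θ=206.3°: 7.3518
θ=221.1°: 31.2196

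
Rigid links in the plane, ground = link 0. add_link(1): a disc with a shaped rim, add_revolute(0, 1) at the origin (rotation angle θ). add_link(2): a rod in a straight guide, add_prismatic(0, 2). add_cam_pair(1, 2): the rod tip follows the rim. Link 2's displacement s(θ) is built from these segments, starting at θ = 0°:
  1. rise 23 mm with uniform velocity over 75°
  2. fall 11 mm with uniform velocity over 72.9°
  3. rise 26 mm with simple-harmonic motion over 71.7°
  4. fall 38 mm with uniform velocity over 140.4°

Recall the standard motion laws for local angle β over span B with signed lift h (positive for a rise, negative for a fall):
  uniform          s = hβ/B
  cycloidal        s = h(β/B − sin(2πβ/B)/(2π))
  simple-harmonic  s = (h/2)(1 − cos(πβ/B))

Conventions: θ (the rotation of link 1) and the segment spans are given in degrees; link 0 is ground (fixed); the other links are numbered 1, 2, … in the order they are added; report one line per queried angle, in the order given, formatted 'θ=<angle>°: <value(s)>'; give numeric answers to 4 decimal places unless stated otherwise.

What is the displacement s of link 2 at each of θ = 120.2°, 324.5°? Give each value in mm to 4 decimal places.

segment 1 (0° to 75°, uniform, h = 23) is passed completely: s = 0.0000 + (23) = 23.0000
θ = 120.2° falls in segment 2 (75° to 147.9°, uniform, h = -11): β = 120.2 − 75 = 45.2°, B = 72.9°; Δs = -11·45.2/72.9 = -6.8203; s = 23.0000 − 6.8203 = 16.1797
segment 2 (75° to 147.9°, uniform, h = -11) is passed completely: s = 23.0000 + (-11) = 12.0000
segment 3 (147.9° to 219.6°, simple-harmonic, h = 26) is passed completely: s = 12.0000 + (26) = 38.0000
θ = 324.5° falls in segment 4 (219.6° to 360°, uniform, h = -38): β = 324.5 − 219.6 = 104.9°, B = 140.4°; Δs = -38·104.9/140.4 = -28.3917; s = 38.0000 − 28.3917 = 9.6083

θ=120.2°: 16.1797
θ=324.5°: 9.6083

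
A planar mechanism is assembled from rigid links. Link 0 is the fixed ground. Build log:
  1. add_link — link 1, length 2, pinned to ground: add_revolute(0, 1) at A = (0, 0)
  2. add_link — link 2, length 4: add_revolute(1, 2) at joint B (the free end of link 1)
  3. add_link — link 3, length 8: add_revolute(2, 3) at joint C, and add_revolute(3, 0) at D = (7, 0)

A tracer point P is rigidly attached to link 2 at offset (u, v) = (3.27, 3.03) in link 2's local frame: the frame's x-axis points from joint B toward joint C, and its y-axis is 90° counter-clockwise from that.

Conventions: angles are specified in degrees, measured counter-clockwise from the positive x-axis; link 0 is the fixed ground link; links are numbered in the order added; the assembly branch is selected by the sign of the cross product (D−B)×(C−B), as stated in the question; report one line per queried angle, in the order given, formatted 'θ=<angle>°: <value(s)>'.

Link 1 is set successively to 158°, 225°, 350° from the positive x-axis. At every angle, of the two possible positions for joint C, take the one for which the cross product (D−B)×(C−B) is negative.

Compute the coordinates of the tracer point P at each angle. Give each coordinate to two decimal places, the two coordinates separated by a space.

A=(0,0), D=(7.00,0)
θ=158°: B = A + 2.00·(cos158°, sin158°) = (-1.8544, 0.7492)
θ=158°: |BD| = 8.8860
θ=158°: circle(B,4.00) ∩ circle(D,8.00): a=1.7421, h=3.6007
θ=158°:   candidates: C₊=(0.1851,4.1902) cross=31.996; C₋=(-0.4220,-2.9855) cross=-31.996
θ=158°:   branch - wants cross < 0 → take C=(-0.4220,-2.9855) (cross=-31.996)
θ=158°: ex = (C−B)/|BC| = (0.3581,-0.9337); ey = (0.9337,0.3581)
θ=158°: P = B + 3.27·ex + 3.03·ey = (2.1456,-1.2190)
θ=225°: B = A + 2.00·(cos225°, sin225°) = (-1.4142, -1.4142)
θ=225°: |BD| = 8.5322
θ=225°: circle(B,4.00) ∩ circle(D,8.00): a=1.4533, h=3.7267
θ=225°:   candidates: C₊=(-0.5988,2.5018) cross=31.797; C₋=(0.6366,-4.8485) cross=-31.797
θ=225°:   branch - wants cross < 0 → take C=(0.6366,-4.8485) (cross=-31.797)
θ=225°: ex = (C−B)/|BC| = (0.5127,-0.8586); ey = (0.8586,0.5127)
θ=225°: P = B + 3.27·ex + 3.03·ey = (2.8638,-2.6682)
θ=350°: B = A + 2.00·(cos350°, sin350°) = (1.9696, -0.3473)
θ=350°: |BD| = 5.0424
θ=350°: circle(B,4.00) ∩ circle(D,8.00): a=-2.2385, h=3.3150
θ=350°:   candidates: C₊=(-0.4919,2.8056) cross=16.715; C₋=(-0.0352,-3.8086) cross=-16.715
θ=350°:   branch - wants cross < 0 → take C=(-0.0352,-3.8086) (cross=-16.715)
θ=350°: ex = (C−B)/|BC| = (-0.5012,-0.8653); ey = (0.8653,-0.5012)
θ=350°: P = B + 3.27·ex + 3.03·ey = (2.9526,-4.6956)

θ=158°: 2.15 -1.22
θ=225°: 2.86 -2.67
θ=350°: 2.95 -4.70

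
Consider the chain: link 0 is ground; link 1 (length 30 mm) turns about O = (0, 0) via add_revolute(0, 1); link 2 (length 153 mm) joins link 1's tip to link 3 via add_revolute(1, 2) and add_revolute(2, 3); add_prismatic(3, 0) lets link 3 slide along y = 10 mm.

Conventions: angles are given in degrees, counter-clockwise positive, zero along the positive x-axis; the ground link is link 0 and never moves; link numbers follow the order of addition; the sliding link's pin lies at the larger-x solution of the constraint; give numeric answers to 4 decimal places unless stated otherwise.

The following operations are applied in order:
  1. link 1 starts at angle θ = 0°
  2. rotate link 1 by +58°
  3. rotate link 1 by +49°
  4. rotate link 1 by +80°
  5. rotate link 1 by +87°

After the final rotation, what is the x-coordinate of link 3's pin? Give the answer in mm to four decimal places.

geometry: r = 30 mm, L = 153 mm, e = 10 mm; θ starts at 0°
rotate link 1 by +58°: θ ← 0° +58° = 58°
rotate link 1 by +49°: θ ← 58° +49° = 107°
rotate link 1 by +80°: θ ← 107° +80° = 187°
rotate link 1 by +87°: θ ← 187° +87° = 274°
crank pin P = (r cos θ, r sin θ) = (2.092694, -29.926922)
h = r sin θ − e = -29.926922 − 10 = -39.926922
x = r cos θ + √(L² − h²) = 2.092694 + 147.698480 = 149.791174

149.7912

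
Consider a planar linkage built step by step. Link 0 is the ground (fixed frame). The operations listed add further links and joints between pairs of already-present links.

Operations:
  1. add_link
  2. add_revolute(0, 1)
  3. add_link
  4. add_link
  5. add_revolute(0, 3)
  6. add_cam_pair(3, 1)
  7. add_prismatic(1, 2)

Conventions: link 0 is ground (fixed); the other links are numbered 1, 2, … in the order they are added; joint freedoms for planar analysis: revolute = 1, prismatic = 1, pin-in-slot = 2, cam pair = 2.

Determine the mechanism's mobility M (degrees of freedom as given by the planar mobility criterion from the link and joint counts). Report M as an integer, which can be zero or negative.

L=1 J1=0 J2=0
add link → L=2 J1=0 J2=0
R@0,1 dof=1 J1 → L=2 J1=1 J2=0
add link → L=3 J1=1 J2=0
add link → L=4 J1=1 J2=0
R@0,3 dof=1 J1 → L=4 J1=2 J2=0
C@3,1 dof=2 J2 → L=4 J1=2 J2=1
P@1,2 dof=1 J1 → L=4 J1=3 J2=1
M=3(L−1)−2J1−J2=3·3−2·3−1=2

M = 2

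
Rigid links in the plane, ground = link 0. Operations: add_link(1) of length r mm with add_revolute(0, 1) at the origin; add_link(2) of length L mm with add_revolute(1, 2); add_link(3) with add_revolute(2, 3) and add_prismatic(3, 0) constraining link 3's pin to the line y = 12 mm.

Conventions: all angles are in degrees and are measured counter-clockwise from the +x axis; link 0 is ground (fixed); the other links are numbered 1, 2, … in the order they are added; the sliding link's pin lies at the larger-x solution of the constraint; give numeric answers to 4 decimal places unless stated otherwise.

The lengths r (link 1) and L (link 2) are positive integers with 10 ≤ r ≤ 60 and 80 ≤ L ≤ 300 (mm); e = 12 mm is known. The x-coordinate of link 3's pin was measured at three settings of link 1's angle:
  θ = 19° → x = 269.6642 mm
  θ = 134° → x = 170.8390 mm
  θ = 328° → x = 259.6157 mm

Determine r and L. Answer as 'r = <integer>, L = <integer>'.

constraint per measurement: (x − r cos θ)² + (r sin θ − e)² = L²
subtracting the θ₁ and θ₂ equations cancels the r² and L² terms:
r = (x₁² − x₂²) / (2[(x₁cos θ₁ + e sin θ₁) − (x₂cos θ₂ + e sin θ₂)]) = 59.0000 → r = 59
L² = (x₁ − r cos θ₁)² + (r sin θ₁ − e)² = 45796.0200 → L = 214.0000 → L = 214
check at θ₃=328°: x = 259.6157 (printed 259.6157) ✓

r = 59, L = 214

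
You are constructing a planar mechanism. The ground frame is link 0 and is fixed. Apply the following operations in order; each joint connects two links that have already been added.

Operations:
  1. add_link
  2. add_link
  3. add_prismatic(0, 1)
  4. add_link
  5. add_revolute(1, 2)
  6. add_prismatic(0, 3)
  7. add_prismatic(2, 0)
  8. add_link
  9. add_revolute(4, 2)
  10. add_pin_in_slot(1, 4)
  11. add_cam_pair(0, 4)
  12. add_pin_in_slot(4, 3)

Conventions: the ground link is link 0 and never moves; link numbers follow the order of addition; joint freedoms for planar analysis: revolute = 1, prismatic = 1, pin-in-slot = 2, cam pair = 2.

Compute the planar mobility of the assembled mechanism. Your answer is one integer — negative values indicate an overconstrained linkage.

ground; <1,0,0>
#1 <2,0,0>
#2 <3,0,0>
P:0↔1 J1 <3,1,0>
#3 <4,1,0>
R:1↔2 J1 <4,2,0>
P:0↔3 J1 <4,3,0>
P:2↔0 J1 <4,4,0>
#4 <5,4,0>
R:4↔2 J1 <5,5,0>
PS:1↔4 J2 <5,5,1>
C:0↔4 J2 <5,5,2>
PS:4↔3 J2 <5,5,3>
3×4 − 2×5 − 1×3 = -1

M = -1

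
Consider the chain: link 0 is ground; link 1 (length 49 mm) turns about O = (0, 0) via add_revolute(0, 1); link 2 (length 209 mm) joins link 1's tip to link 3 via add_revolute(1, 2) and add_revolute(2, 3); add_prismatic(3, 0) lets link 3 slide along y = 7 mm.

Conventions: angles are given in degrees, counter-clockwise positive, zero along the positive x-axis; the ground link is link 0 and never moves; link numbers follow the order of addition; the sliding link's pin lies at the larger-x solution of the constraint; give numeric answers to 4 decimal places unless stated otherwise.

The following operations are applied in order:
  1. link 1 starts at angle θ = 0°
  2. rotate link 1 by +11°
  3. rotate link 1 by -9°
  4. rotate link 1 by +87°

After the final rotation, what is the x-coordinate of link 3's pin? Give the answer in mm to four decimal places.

geometry: r = 49 mm, L = 209 mm, e = 7 mm; θ starts at 0°
rotate link 1 by +11°: θ ← 0° +11° = 11°
rotate link 1 by -9°: θ ← 11° -9° = 2°
rotate link 1 by +87°: θ ← 2° +87° = 89°
crank pin P = (r cos θ, r sin θ) = (0.855168, 48.992537)
h = r sin θ − e = 48.992537 − 7 = 41.992537
x = r cos θ + √(L² − h²) = 0.855168 + 204.737947 = 205.593115

205.5931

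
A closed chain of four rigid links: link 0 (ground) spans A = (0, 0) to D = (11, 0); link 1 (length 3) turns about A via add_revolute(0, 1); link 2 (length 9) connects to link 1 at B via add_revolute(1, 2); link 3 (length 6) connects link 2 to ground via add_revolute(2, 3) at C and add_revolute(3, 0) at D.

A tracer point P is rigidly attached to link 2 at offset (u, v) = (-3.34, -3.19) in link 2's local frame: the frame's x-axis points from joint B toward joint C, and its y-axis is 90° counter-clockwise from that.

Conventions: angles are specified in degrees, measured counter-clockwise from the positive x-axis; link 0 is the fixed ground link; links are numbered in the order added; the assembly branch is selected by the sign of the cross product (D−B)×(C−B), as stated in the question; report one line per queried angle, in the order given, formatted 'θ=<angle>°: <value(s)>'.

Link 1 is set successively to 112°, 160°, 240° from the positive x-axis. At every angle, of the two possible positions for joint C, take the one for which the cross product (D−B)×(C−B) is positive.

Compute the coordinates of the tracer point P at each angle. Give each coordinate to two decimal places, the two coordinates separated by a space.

A=(0,0), D=(11.00,0)
θ=112°: B = A + 3.00·(cos112°, sin112°) = (-1.1238, 2.7816)
θ=112°: |BD| = 12.4388
θ=112°: circle(B,9.00) ∩ circle(D,6.00): a=8.0283, h=4.0678
θ=112°:   candidates: C₊=(7.6108,4.9511) cross=50.599; C₋=(5.7915,-2.9785) cross=-50.599
θ=112°:   branch + wants cross > 0 → take C=(7.6108,4.9511) (cross=50.599)
θ=112°: ex = (C−B)/|BC| = (0.9705,0.2411); ey = (-0.2411,0.9705)
θ=112°: P = B + -3.34·ex + -3.19·ey = (-3.5963,-1.1195)
θ=160°: B = A + 3.00·(cos160°, sin160°) = (-2.8191, 1.0261)
θ=160°: |BD| = 13.8571
θ=160°: circle(B,9.00) ∩ circle(D,6.00): a=8.5523, h=2.8033
θ=160°:   candidates: C₊=(5.9173,3.1884) cross=38.846; C₋=(5.5021,-2.4028) cross=-38.846
θ=160°:   branch + wants cross > 0 → take C=(5.9173,3.1884) (cross=38.846)
θ=160°: ex = (C−B)/|BC| = (0.9707,0.2403); ey = (-0.2403,0.9707)
θ=160°: P = B + -3.34·ex + -3.19·ey = (-5.2948,-2.8730)
θ=240°: B = A + 3.00·(cos240°, sin240°) = (-1.5000, -2.5981)
θ=240°: |BD| = 12.7671
θ=240°: circle(B,9.00) ∩ circle(D,6.00): a=8.1459, h=3.8268
θ=240°:   candidates: C₊=(5.6967,2.8063) cross=48.857; C₋=(7.2542,-4.6871) cross=-48.857
θ=240°:   branch + wants cross > 0 → take C=(5.6967,2.8063) (cross=48.857)
θ=240°: ex = (C−B)/|BC| = (0.7996,0.6005); ey = (-0.6005,0.7996)
θ=240°: P = B + -3.34·ex + -3.19·ey = (-2.2552,-7.1545)

θ=112°: -3.60 -1.12
θ=160°: -5.29 -2.87
θ=240°: -2.26 -7.15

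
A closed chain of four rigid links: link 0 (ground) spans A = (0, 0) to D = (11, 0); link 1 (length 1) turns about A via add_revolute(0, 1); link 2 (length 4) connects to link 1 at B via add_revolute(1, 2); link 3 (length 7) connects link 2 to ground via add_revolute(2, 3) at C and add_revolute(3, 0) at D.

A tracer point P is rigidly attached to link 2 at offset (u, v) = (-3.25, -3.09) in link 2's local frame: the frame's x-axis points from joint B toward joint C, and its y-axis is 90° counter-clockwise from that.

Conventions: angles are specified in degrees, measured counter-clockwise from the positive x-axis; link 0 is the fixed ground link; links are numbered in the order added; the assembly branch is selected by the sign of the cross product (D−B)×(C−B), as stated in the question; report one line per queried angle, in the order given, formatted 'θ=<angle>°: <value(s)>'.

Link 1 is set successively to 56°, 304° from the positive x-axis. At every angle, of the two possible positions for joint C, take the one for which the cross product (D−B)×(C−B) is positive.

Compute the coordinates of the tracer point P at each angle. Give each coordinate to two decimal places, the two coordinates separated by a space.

A=(0,0), D=(11.00,0)
θ=56°: B = A + 1.00·(cos56°, sin56°) = (0.5592, 0.8290)
θ=56°: |BD| = 10.4737
θ=56°: circle(B,4.00) ∩ circle(D,7.00): a=3.6615, h=1.6105
θ=56°:   candidates: C₊=(4.3366,2.1447) cross=16.868; C₋=(4.0817,-1.0662) cross=-16.868
θ=56°:   branch + wants cross > 0 → take C=(4.3366,2.1447) (cross=16.868)
θ=56°: ex = (C−B)/|BC| = (0.9444,0.3289); ey = (-0.3289,0.9444)
θ=56°: P = B + -3.25·ex + -3.09·ey = (-1.4937,-3.1580)
θ=304°: B = A + 1.00·(cos304°, sin304°) = (0.5592, -0.8290)
θ=304°: |BD| = 10.4737
θ=304°: circle(B,4.00) ∩ circle(D,7.00): a=3.6615, h=1.6105
θ=304°:   candidates: C₊=(4.0817,1.0662) cross=16.868; C₋=(4.3366,-2.1447) cross=-16.868
θ=304°:   branch + wants cross > 0 → take C=(4.0817,1.0662) (cross=16.868)
θ=304°: ex = (C−B)/|BC| = (0.8806,0.4738); ey = (-0.4738,0.8806)
θ=304°: P = B + -3.25·ex + -3.09·ey = (-0.8387,-5.0901)

θ=56°: -1.49 -3.16
θ=304°: -0.84 -5.09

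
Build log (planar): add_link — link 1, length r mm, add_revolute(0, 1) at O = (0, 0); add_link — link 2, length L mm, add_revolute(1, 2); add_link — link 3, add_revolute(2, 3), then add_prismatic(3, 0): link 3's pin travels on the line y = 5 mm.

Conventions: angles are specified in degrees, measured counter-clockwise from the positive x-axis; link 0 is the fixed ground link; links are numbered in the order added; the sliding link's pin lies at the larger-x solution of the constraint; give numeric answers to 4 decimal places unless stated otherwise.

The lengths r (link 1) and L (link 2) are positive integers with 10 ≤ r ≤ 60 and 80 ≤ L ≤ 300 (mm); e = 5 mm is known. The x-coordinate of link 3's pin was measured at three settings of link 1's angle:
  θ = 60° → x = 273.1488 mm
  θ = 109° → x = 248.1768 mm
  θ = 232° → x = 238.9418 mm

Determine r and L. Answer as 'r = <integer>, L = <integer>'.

constraint per measurement: (x − r cos θ)² + (r sin θ − e)² = L²
subtracting the θ₁ and θ₂ equations cancels the r² and L² terms:
r = (x₁² − x₂²) / (2[(x₁cos θ₁ + e sin θ₁) − (x₂cos θ₂ + e sin θ₂)]) = 30.0000 → r = 30
L² = (x₁ − r cos θ₁)² + (r sin θ₁ − e)² = 67080.9953 → L = 259.0000 → L = 259
check at θ₃=232°: x = 238.9418 (printed 238.9418) ✓

r = 30, L = 259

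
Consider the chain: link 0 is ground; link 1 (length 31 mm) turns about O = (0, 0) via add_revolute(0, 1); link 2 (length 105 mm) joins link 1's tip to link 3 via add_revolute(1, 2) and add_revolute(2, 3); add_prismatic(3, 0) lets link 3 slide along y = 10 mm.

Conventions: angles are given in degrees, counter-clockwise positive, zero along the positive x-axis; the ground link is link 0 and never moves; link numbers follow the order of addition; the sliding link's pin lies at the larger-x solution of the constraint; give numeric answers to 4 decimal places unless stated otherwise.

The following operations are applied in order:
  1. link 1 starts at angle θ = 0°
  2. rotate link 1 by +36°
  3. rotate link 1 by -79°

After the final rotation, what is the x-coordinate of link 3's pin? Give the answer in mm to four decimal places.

geometry: r = 31 mm, L = 105 mm, e = 10 mm; θ starts at 0°
rotate link 1 by +36°: θ ← 0° +36° = 36°
rotate link 1 by -79°: θ ← 36° -79° = -43°
crank pin P = (r cos θ, r sin θ) = (22.671965, -21.141949)
h = r sin θ − e = -21.141949 − 10 = -31.141949
x = r cos θ + √(L² − h²) = 22.671965 + 100.275515 = 122.947480

122.9475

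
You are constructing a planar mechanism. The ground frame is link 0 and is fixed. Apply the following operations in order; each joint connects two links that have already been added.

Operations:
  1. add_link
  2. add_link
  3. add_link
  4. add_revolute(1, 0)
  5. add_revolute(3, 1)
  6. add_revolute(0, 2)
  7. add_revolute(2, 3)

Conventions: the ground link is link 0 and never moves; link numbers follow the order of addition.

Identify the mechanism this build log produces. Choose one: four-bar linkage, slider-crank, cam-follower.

links: 4 (incl. ground); joints: 4 revolute, 0 prismatic, 0 higher (cam) pair, forming one closed loop
4 links in a single 4R loop → four-bar linkage

four-bar linkage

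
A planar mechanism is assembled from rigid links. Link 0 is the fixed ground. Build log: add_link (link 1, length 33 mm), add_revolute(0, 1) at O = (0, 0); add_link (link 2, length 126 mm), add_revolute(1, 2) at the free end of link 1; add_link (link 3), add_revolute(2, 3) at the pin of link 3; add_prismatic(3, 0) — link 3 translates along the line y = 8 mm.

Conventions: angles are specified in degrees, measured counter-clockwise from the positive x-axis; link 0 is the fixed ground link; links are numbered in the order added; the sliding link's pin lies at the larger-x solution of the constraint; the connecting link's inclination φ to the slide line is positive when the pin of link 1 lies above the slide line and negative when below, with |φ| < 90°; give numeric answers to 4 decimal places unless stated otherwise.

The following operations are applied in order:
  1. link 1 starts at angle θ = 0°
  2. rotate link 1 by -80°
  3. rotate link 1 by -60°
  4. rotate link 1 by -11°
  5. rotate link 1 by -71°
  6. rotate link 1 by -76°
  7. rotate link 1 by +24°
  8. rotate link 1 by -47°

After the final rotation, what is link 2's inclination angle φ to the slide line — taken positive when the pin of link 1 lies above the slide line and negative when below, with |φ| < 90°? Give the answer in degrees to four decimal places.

geometry: r = 33 mm, L = 126 mm, e = 8 mm; θ starts at 0°
rotate link 1 by -80°: θ ← 0° -80° = -80°
rotate link 1 by -60°: θ ← -80° -60° = -140°
rotate link 1 by -11°: θ ← -140° -11° = -151°
rotate link 1 by -71°: θ ← -151° -71° = -222°
rotate link 1 by -76°: θ ← -222° -76° = -298°
rotate link 1 by +24°: θ ← -298° +24° = -274°
rotate link 1 by -47°: θ ← -274° -47° = -321°
h = r sin θ − e = 20.767573 − 8 = 12.767573
sin φ = h / L = 12.767573 / 126 = 0.10132994
φ = arcsin(0.10132994) = 5.815760°

5.8158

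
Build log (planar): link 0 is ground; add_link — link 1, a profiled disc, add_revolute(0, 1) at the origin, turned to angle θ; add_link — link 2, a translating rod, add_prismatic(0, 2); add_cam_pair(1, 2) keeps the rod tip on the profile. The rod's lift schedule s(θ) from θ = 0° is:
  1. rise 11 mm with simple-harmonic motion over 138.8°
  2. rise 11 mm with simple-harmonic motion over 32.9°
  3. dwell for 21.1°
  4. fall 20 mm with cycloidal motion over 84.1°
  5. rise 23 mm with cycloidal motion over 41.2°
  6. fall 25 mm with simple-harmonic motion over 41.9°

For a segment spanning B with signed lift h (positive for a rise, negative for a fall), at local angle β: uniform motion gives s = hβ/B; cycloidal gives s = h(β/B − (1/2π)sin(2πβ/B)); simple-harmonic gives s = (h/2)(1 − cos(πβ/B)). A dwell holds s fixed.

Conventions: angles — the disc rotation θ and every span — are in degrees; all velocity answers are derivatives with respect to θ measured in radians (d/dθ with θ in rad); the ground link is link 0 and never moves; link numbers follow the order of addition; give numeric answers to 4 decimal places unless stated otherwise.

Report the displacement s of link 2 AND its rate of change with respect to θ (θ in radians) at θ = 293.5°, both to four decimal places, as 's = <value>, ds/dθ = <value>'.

seg 1 [0°–138.8°] simple-harmonic, h=11: full span → s += 11 → s = 11.0000
seg 2 [138.8°–171.7°] simple-harmonic, h=11: full span → s += 11 → s = 22.0000
seg 3 [171.7°–192.8°] dwell: s stays 22.0000
seg 4 [192.8°–276.9°] cycloidal, h=-20: full span → s += -20 → s = 2.0000
seg 5 [276.9°–318.1°] cycloidal, h=23: θ=293.5° here. β=16.6, B=41.2. 23·(0.4029 − sin(2π·0.4029)/(2π)) = 7.1699 → s = 9.1699
velocity in seg [276.9°–318.1°] (cycloidal), θ in radians: β = 16.6° = 0.2897 rad, B = 41.2° = 0.7191 rad; ds/dθ = (h/B)(1 − cos(2πβ/B)) = (23/0.7191)(1 − cos(2π·0.4029)) = 58.202037 mm/rad

s = 9.1699, ds/dθ = 58.2020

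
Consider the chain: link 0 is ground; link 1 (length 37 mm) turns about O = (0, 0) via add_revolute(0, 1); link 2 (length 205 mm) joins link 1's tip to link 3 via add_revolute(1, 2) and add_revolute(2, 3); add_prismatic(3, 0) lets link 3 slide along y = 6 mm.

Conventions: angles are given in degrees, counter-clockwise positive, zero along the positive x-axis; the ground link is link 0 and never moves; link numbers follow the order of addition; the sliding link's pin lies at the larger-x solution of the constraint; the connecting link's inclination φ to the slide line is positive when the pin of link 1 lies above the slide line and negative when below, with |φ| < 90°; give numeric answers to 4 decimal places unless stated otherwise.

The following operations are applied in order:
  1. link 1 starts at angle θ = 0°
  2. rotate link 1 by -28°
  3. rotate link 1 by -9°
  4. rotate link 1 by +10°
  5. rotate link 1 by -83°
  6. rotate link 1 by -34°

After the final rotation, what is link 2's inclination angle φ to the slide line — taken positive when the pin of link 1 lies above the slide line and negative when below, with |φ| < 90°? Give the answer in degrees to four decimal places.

geometry: r = 37 mm, L = 205 mm, e = 6 mm; θ starts at 0°
rotate link 1 by -28°: θ ← 0° -28° = -28°
rotate link 1 by -9°: θ ← -28° -9° = -37°
rotate link 1 by +10°: θ ← -37° +10° = -27°
rotate link 1 by -83°: θ ← -27° -83° = -110°
rotate link 1 by -34°: θ ← -110° -34° = -144°
h = r sin θ − e = -21.748054 − 6 = -27.748054
sin φ = h / L = -27.748054 / 205 = -0.13535636
φ = arcsin(-0.13535636) = -7.779227°

-7.7792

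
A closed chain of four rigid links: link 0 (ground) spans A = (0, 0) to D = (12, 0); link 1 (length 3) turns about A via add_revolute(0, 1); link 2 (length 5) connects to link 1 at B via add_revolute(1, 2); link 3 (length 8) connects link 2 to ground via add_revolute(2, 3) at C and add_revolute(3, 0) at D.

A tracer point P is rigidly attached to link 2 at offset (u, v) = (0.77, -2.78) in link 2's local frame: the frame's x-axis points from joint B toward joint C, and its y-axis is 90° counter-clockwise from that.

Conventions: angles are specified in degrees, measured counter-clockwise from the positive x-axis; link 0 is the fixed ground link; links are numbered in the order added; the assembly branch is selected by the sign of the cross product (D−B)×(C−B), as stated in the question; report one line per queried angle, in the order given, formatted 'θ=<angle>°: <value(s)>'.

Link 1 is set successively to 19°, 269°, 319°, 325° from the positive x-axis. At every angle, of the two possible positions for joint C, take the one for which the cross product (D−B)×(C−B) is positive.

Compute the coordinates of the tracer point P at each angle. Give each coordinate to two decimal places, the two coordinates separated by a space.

A=(0,0), D=(12.00,0)
θ=19°: B = A + 3.00·(cos19°, sin19°) = (2.8366, 0.9767)
θ=19°: |BD| = 9.2153
θ=19°: circle(B,5.00) ∩ circle(D,8.00): a=2.4916, h=4.3349
θ=19°:   candidates: C₊=(5.7736,5.0232) cross=39.948; C₋=(4.8547,-3.5979) cross=-39.948
θ=19°:   branch + wants cross > 0 → take C=(5.7736,5.0232) (cross=39.948)
θ=19°: ex = (C−B)/|BC| = (0.5874,0.8093); ey = (-0.8093,0.5874)
θ=19°: P = B + 0.77·ex + -2.78·ey = (5.5387,-0.0331)
θ=269°: B = A + 3.00·(cos269°, sin269°) = (-0.0524, -2.9995)
θ=269°: |BD| = 12.4200
θ=269°: circle(B,5.00) ∩ circle(D,8.00): a=4.6400, h=1.8630
θ=269°:   candidates: C₊=(4.0003,-0.0711) cross=23.139; C₋=(4.9002,-3.6868) cross=-23.139
θ=269°:   branch + wants cross > 0 → take C=(4.0003,-0.0711) (cross=23.139)
θ=269°: ex = (C−B)/|BC| = (0.8105,0.5857); ey = (-0.5857,0.8105)
θ=269°: P = B + 0.77·ex + -2.78·ey = (2.2000,-4.8018)
θ=319°: B = A + 3.00·(cos319°, sin319°) = (2.2641, -1.9682)
θ=319°: |BD| = 9.9328
θ=319°: circle(B,5.00) ∩ circle(D,8.00): a=3.0032, h=3.9976
θ=319°:   candidates: C₊=(4.4157,2.5452) cross=39.707; C₋=(5.9999,-5.2914) cross=-39.707
θ=319°:   branch + wants cross > 0 → take C=(4.4157,2.5452) (cross=39.707)
θ=319°: ex = (C−B)/|BC| = (0.4303,0.9027); ey = (-0.9027,0.4303)
θ=319°: P = B + 0.77·ex + -2.78·ey = (5.1049,-2.4694)
θ=325°: B = A + 3.00·(cos325°, sin325°) = (2.4575, -1.7207)
θ=325°: |BD| = 9.6964
θ=325°: circle(B,5.00) ∩ circle(D,8.00): a=2.8372, h=4.1171
θ=325°:   candidates: C₊=(4.5190,2.8345) cross=39.921; C₋=(5.9802,-5.2690) cross=-39.921
θ=325°:   branch + wants cross > 0 → take C=(4.5190,2.8345) (cross=39.921)
θ=325°: ex = (C−B)/|BC| = (0.4123,0.9110); ey = (-0.9110,0.4123)
θ=325°: P = B + 0.77·ex + -2.78·ey = (5.3076,-2.1654)

θ=19°: 5.54 -0.03
θ=269°: 2.20 -4.80
θ=319°: 5.10 -2.47
θ=325°: 5.31 -2.17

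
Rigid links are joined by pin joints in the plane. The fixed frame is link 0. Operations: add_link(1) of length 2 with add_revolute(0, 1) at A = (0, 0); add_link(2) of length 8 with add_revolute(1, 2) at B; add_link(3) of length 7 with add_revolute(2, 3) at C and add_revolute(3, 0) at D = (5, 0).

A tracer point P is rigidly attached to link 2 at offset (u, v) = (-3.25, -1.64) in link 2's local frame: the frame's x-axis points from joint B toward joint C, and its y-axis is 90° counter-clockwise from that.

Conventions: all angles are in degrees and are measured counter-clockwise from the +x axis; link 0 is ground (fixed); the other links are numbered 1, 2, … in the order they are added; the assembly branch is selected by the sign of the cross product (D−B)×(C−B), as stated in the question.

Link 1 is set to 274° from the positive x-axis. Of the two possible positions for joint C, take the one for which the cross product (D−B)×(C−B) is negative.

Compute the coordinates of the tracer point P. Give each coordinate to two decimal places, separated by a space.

A=(0,0), D=(5.00,0)
B = A + 2.00·(cos274°, sin274°) = (0.1395, -1.9951)
|BD| = 5.2540
circle(B,8.00) ∩ circle(D,7.00): a=4.0545, h=6.8965
  candidates: C₊=(1.2715,5.9244) cross=36.234; C₋=(6.5091,-6.8354) cross=-36.234
  branch - wants cross < 0 → take C=(6.5091,-6.8354) (cross=-36.234)
ex = (C−B)/|BC| = (0.7962,-0.6050); ey = (0.6050,0.7962)
P = B + -3.25·ex + -1.64·ey = (-3.4404,-1.3345)

-3.44 -1.33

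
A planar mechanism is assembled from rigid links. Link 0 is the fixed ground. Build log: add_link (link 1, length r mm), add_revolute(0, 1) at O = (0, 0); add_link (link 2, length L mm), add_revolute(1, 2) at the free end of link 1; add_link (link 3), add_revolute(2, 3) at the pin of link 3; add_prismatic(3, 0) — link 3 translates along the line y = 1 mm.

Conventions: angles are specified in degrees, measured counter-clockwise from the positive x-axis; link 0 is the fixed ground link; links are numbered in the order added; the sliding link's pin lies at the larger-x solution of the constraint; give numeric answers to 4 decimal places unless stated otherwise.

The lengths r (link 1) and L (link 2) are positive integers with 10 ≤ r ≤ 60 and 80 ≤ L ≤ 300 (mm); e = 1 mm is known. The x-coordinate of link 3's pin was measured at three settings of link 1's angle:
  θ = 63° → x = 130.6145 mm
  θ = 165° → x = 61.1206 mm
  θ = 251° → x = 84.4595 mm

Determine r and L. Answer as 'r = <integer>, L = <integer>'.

constraint per measurement: (x − r cos θ)² + (r sin θ − e)² = L²
subtracting the θ₁ and θ₂ equations cancels the r² and L² terms:
r = (x₁² − x₂²) / (2[(x₁cos θ₁ + e sin θ₁) − (x₂cos θ₂ + e sin θ₂)]) = 56.0001 → r = 56
L² = (x₁ − r cos θ₁)² + (r sin θ₁ − e)² = 13456.0078 → L = 116.0000 → L = 116
check at θ₃=251°: x = 84.4595 (printed 84.4595) ✓

r = 56, L = 116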